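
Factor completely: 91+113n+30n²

(5n+13)(6n+7)

Need a pair with product 30·91 = 2730 and sum 113: that's 78 and 35.
Split the middle term: 30n²+78n + 35n+91 = 6n(5n+13) + 7(5n+13).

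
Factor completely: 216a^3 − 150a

Pull out the common factor 6a; 36a^2 − 25 is a difference of squares.

6a(6a + 5)(6a − 5)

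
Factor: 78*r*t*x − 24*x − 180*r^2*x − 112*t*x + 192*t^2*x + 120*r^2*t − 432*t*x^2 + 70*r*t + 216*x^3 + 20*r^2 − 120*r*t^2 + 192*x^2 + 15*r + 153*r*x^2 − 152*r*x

Group: 6*t*(20*r^2 − 20*r*t − 17*r*x + 15*r + 32*t*x − 24*x^2 − 24*x) + (−9*x + 1)*(20*r^2 − 20*r*t − 17*r*x + 15*r + 32*t*x − 24*x^2 − 24*x); both groups contain (20*r^2 − 20*r*t − 17*r*x + 15*r + 32*t*x − 24*x^2 − 24*x), so (6*t − 9*x + 1) is a factor with cofactor 20*r^2 − 20*r*t − 17*r*x + 15*r + 32*t*x − 24*x^2 − 24*x.
The cofactor groups again: 20*r^2 − 20*r*t − 17*r*x + 15*r + 32*t*x − 24*x^2 − 24*x = 5*r*(4*r − 4*t + 3*x + 3) − 8*x*(4*r − 4*t + 3*x + 3); both groups contain (4*r − 4*t + 3*x + 3), giving (5*r − 8*x)*(4*r − 4*t + 3*x + 3).

(4*r − 4*t + 3*x + 3)*(5*r − 8*x)*(6*t − 9*x + 1)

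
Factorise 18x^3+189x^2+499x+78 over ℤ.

Trying the rational-root candidates, x = −6 is a root, so (x+6) divides it; the quotient is 18x^2+81x+13.
The remaining quadratic factors as (6x+1)(3x+13).

(3x+13)(6x+1)(x+6)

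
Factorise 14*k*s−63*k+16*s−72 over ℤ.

(2*s−9)*(7*k+8)

Group as (14*k*s−63*k) + (16*s−72) = 7*k*(2*s−9) + 8*(2*s−9).
Both groups share the factor (2*s−9).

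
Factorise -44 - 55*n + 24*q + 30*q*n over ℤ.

Group as (30*q*n + 24*q) + (-55*n - 44) = 6*q*(5*n + 4) - 11*(5*n + 4).
Both groups share the factor (5*n + 4).

(5*n + 4)*(6*q - 11)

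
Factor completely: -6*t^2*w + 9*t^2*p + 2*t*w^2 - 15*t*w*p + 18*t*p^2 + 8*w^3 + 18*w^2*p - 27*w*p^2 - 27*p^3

Group: 3*t*(-2*t*w + 3*t*p - 2*w^2 - 3*w*p + 9*p^2) + (-4*w - 3*p)*(-2*t*w + 3*t*p - 2*w^2 - 3*w*p + 9*p^2); both groups contain (-2*t*w + 3*t*p - 2*w^2 - 3*w*p + 9*p^2), so (3*t - 4*w - 3*p) is a factor with cofactor -2*t*w + 3*t*p - 2*w^2 - 3*w*p + 9*p^2.
The cofactor groups again: -2*t*w + 3*t*p - 2*w^2 - 3*w*p + 9*p^2 = -2*w*(t + w + 3*p) + 3*p*(t + w + 3*p); both groups contain (t + w + 3*p), giving -(2*w - 3*p)*(t + w + 3*p).

-(2*w - 3*p)*(3*t - 4*w - 3*p)*(t + w + 3*p)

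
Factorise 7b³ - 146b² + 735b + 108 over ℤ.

(7b + 1)(b - 12)(b - 9)

Among the possible rational roots, b = 9 is a root, so (b - 9) divides it; the quotient is 7b² - 83b - 12.
The remaining quadratic factors as (b - 12)(7b + 1).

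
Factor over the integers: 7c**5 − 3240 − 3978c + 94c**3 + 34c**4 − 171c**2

(7c + 6)(c + 5)(c − 4)(c**2 + 3c + 27)

Trying the rational-root candidates, c = 4 is a root, so (c − 4) is a factor; dividing leaves 7c**4 + 62c**3 + 342c**2 + 1197c + 810.
Continuing, c = −6/7 is a root, giving the factor (7c + 6) and quotient c**3 + 8c**2 + 42c + 135.
Then c = −5 is a root, giving the factor (c + 5) and quotient c**2 + 3c + 27.
The quadratic c**2 + 3c + 27 has discriminant −99 < 0 and is irreducible over ℤ.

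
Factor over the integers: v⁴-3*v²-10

Substitute u = v² to get a quadratic in u, then factor.
v²-5 is irreducible over ℤ (5 is not a perfect square).
v²+2 is irreducible over ℤ (always positive, so no real roots).

(v²+2)*(v²-5)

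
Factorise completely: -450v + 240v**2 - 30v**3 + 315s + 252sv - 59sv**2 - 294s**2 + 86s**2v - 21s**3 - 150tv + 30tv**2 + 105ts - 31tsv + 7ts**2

(t - 3s - v + 3)(7s - 10v)(s - 3v + 15)

Group: s(7ts - 10tv - 21s**2 + 23sv + 21s + 10v**2 - 30v) + (-3v + 15)(7ts - 10tv - 21s**2 + 23sv + 21s + 10v**2 - 30v); both groups contain (7ts - 10tv - 21s**2 + 23sv + 21s + 10v**2 - 30v), so (s - 3v + 15) is a factor with cofactor 7ts - 10tv - 21s**2 + 23sv + 21s + 10v**2 - 30v.
The cofactor groups again: 7ts - 10tv - 21s**2 + 23sv + 21s + 10v**2 - 30v = 7s(t - 3s - v + 3) - 10v(t - 3s - v + 3); both groups contain (t - 3s - v + 3), giving (7s - 10v)(t - 3s - v + 3).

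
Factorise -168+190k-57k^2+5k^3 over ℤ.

Testing divisors of the constant over divisors of the leading coefficient, k = 6 is a root, giving the factor (k-6) and quotient 5k^2-27k+28.
The remaining quadratic factors as (5k-7)(k-4).

(5k-7)(k-4)(k-6)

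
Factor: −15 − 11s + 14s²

Need a pair with product 14·(−15) = −210 and sum −11: that's 10 and −21.
Split the middle term: 14s² + 10s − 21s − 15 = 2s(7s + 5) − 3(7s + 5).

(2s − 3)(7s + 5)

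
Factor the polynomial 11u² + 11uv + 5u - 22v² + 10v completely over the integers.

Group: 11u(u + 2v) + (-11v + 5)(u + 2v); both groups contain (u + 2v).

(11u - 11v + 5)(u + 2v)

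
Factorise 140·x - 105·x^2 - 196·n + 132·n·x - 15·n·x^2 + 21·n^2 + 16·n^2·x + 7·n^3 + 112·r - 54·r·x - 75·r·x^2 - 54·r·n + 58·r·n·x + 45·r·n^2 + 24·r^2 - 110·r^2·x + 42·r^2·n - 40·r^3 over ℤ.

-(4·r - 7·n + 5·x)·(2·r + n + 3·x - 4)·(5·r + n + 7)

Group: 2·r·(-20·r^2 + 31·r·n - 25·r·x - 28·r + 7·n^2 - 5·n·x + 49·n - 35·x) + (n + 3·x - 4)·(-20·r^2 + 31·r·n - 25·r·x - 28·r + 7·n^2 - 5·n·x + 49·n - 35·x); both groups contain (-20·r^2 + 31·r·n - 25·r·x - 28·r + 7·n^2 - 5·n·x + 49·n - 35·x), so (2·r + n + 3·x - 4) is a factor with cofactor -20·r^2 + 31·r·n - 25·r·x - 28·r + 7·n^2 - 5·n·x + 49·n - 35·x.
The cofactor groups again: -20·r^2 + 31·r·n - 25·r·x - 28·r + 7·n^2 - 5·n·x + 49·n - 35·x = -5·r·(4·r - 7·n + 5·x) + (-n - 7)·(4·r - 7·n + 5·x); both groups contain (4·r - 7·n + 5·x), giving -(5·r + n + 7)·(4·r - 7·n + 5·x).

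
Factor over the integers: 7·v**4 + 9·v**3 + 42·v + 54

(7·v + 9)·(v**3 + 6)

Group as (7·v**4 + 42·v) + (9·v**3 + 54) = 7·v·(v**3 + 6) + 9·(v**3 + 6).
Both groups share the factor (v**3 + 6).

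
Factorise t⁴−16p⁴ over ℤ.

(t)⁴ − (2p)⁴ = ((t)² − (2p)²)((t)² + (2p)²); the first factor splits again, the second (t²+4p²) is irreducible.

(t−2p)(t+2p)(t²+4p²)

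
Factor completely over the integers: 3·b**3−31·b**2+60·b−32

Among the possible rational roots, b = 8 is a root, so (b−8) is a factor; dividing leaves 3·b**2−7·b+4.
The remaining quadratic factors as (b−1)(3·b−4).

(3·b−4)·(b−1)·(b−8)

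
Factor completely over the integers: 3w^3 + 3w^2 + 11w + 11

(w + 1)(3w^2 + 11)

Group as (3w^3 + 11w) + (3w^2 + 11) = w(3w^2 + 11) + (3w^2 + 11).
Both groups share the factor (3w^2 + 11).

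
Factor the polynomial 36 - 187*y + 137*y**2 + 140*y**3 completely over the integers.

By the rational root theorem, y = -9/5 is a root, giving the factor (5*y + 9) and quotient 28*y**2 - 23*y + 4.
The remaining quadratic factors as (7*y - 4)(4*y - 1).

(4*y - 1)*(5*y + 9)*(7*y - 4)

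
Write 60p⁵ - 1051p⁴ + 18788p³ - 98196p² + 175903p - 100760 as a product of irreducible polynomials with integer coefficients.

(3p - 11)(4p - 5)(5p - 8)(p² - 11p + 229)

Among the possible rational roots, p = 8/5 is a root, giving the factor (5p - 8) and quotient 12p⁴ - 191p³ + 3452p² - 14116p + 12595.
Continuing, p = 5/4 is a root, so (4p - 5) divides it; the quotient is 3p³ - 44p² + 808p - 2519.
Continuing, p = 11/3 is a root, so (3p - 11) is a factor; dividing leaves p² - 11p + 229.
The quadratic p² - 11p + 229 has discriminant -795 < 0 and is irreducible over ℤ.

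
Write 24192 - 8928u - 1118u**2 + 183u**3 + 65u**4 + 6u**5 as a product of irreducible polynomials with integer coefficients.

(2u - 7)(3u - 8)(u + 8)(u**2 + 9u + 54)

Testing divisors of the constant over divisors of the leading coefficient, u = 8/3 is a root, giving the factor (3u - 8) and quotient 2u**4 + 27u**3 + 133u**2 - 18u - 3024.
Then u = 7/2 is a root, so (2u - 7) is a factor; dividing leaves u**3 + 17u**2 + 126u + 432.
Then u = -8 is a root, so (u + 8) is a factor; dividing leaves u**2 + 9u + 54.
The quadratic u**2 + 9u + 54 has discriminant -135 < 0 and is irreducible over ℤ.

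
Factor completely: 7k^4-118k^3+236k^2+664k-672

By the rational root theorem, k = 4 is a root, so (k-4) divides it; the quotient is 7k^3-90k^2-124k+168.
Next, k = 6/7 is a root, so (7k-6) divides it; the quotient is k^2-12k-28.
The remaining quadratic factors as (k-14)(k+2).

(7k-6)(k+2)(k-14)(k-4)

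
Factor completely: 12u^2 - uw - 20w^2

(3u - 4w)(4u + 5w)

Group: 4u(3u - 4w) + 5w(3u - 4w); both groups contain (3u - 4w).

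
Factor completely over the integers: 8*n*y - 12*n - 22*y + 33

Group as (8*n*y - 12*n) + (-22*y + 33) = 4*n*(2*y - 3) - 11*(2*y - 3).
Both groups share the factor (2*y - 3).

(2*y - 3)*(4*n - 11)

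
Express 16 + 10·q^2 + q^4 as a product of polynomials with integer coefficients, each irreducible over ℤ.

(q^2 + 2)·(q^2 + 8)

Substitute u = q^2 to get a quadratic in u, then factor.
q^2 + 2 is irreducible over ℤ (always positive, so no real roots).
q^2 + 8 is irreducible over ℤ (always positive, so no real roots).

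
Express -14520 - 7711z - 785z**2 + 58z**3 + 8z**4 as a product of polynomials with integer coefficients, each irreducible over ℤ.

(2z + 15)(4z + 11)(z + 8)(z - 11)

Testing divisors of the constant over divisors of the leading coefficient, z = -11/4 is a root, so (4z + 11) is a factor; dividing leaves 2z**3 + 9z**2 - 221z - 1320.
Then z = 11 is a root, so (z - 11) divides it; the quotient is 2z**2 + 31z + 120.
The remaining quadratic factors as (z + 8)(2z + 15).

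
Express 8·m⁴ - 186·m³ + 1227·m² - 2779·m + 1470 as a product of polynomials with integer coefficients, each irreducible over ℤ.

By the rational root theorem, m = 7/2 is a root, giving the factor (2·m - 7) and quotient 4·m³ - 79·m² + 337·m - 210.
Then m = 5 is a root, so (m - 5) divides it; the quotient is 4·m² - 59·m + 42.
The remaining quadratic factors as (m - 14)(4·m - 3).

(2·m - 7)·(4·m - 3)·(m - 14)·(m - 5)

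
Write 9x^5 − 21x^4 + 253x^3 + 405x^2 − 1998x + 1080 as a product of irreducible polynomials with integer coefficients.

By the rational root theorem, x = 5/3 is a root, so (3x − 5) divides it; the quotient is 3x^4 − 2x^3 + 81x^2 + 270x − 216.
Then x = 2/3 is a root, giving the factor (3x − 2) and quotient x^3 + 27x + 108.
Then x = −3 is a root, so (x + 3) is a factor; dividing leaves x^2 − 3x + 36.
The quadratic x^2 − 3x + 36 has discriminant −135 < 0 and is irreducible over ℤ.

(3x − 2)(3x − 5)(x + 3)(x^2 − 3x + 36)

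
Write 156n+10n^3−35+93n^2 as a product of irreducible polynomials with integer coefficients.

By the rational root theorem, n = −5/2 is a root, so (2n+5) is a factor; dividing leaves 5n^2+34n−7.
The remaining quadratic factors as (n+7)(5n−1).

(2n+5)(5n−1)(n+7)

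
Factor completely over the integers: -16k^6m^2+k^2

-k^2(4k^2m+1)(4k^2m-1)

Every term has a factor of k^2; factoring it out leaves -16k^4m^2+1.
Recognize a difference of squares with the parts 1 and 4k^2m.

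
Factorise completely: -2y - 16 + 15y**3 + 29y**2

Testing divisors of the constant over divisors of the leading coefficient, y = -8/5 is a root, giving the factor (5y + 8) and quotient 3y**2 + y - 2.
The remaining quadratic factors as (3y - 2)(y + 1).

(3y - 2)(5y + 8)(y + 1)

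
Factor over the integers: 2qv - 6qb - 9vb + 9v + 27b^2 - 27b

Group: v(2q - 9b + 9) - 3b(2q - 9b + 9); both groups contain (2q - 9b + 9).

(v - 3b)(2q - 9b + 9)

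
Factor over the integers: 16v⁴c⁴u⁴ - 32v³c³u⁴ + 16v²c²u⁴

16c²u⁴v²(vc - 1)²

Every term has a factor of 16v²c²u⁴; factoring it out leaves v²c² - 2vc + 1.
Recognize a perfect-square trinomial with the parts 1 and vc.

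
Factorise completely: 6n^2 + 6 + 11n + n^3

(n + 1)(n + 2)(n + 3)

By the rational root theorem, n = -2 is a root, giving the factor (n + 2) and quotient n^2 + 4n + 3.
The remaining quadratic factors as (n + 1)(n + 3).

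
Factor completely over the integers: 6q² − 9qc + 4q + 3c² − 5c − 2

Group: 2q(3q − 3c − 1) + (−c + 2)(3q − 3c − 1); both groups contain (3q − 3c − 1).

(3q − 3c − 1)(2q − c + 2)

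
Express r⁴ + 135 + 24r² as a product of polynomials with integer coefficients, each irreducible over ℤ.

(r² + 15)(r² + 9)

Substitute u = r² to get a quadratic in u, then factor.
r² + 9 is irreducible over ℤ (sum of squares).
r² + 15 is irreducible over ℤ (always positive, so no real roots).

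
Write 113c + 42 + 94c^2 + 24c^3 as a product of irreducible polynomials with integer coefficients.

Testing divisors of the constant over divisors of the leading coefficient, c = -7/6 is a root, so (6c + 7) divides it; the quotient is 4c^2 + 11c + 6.
The remaining quadratic factors as (4c + 3)(c + 2).

(4c + 3)(6c + 7)(c + 2)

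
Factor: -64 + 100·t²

4·(5·t + 4)·(5·t - 4)

Factor out 4, leaving 25·t² - 16, which is a difference of two squares.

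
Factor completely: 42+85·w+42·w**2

Need a pair with product 42·42 = 1764 and sum 85: that's 36 and 49.
Split the middle term: 42·w**2+36·w + 49·w+42 = 6·w·(7·w+6) + 7·(7·w+6).

(6·w+7)·(7·w+6)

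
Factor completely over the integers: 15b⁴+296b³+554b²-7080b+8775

(3b-5)(5b-13)(b+15)(b+9)

By the rational root theorem, b = 5/3 is a root, giving the factor (3b-5) and quotient 5b³+107b²+363b-1755.
Next, b = -9 is a root, so (b+9) is a factor; dividing leaves 5b²+62b-195.
The remaining quadratic factors as (5b-13)(b+15).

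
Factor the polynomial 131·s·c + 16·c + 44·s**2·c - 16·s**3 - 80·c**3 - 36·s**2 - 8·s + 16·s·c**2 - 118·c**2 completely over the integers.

-(s - 2·c)·(4·s - 8·c + 1)·(4·s + 5·c + 8)

Group: s·(-16·s**2 + 12·s·c - 36·s + 40·c**2 + 59·c - 8) - 2·c·(-16·s**2 + 12·s·c - 36·s + 40·c**2 + 59·c - 8); both groups contain (-16·s**2 + 12·s·c - 36·s + 40·c**2 + 59·c - 8), so (s - 2·c) is a factor with cofactor -16·s**2 + 12·s·c - 36·s + 40·c**2 + 59·c - 8.
The cofactor groups again: -16·s**2 + 12·s·c - 36·s + 40·c**2 + 59·c - 8 = -4·s·(4·s - 8·c + 1) + (-5·c - 8)·(4·s - 8·c + 1); both groups contain (4·s - 8·c + 1), giving -(4·s + 5·c + 8)·(4·s - 8·c + 1).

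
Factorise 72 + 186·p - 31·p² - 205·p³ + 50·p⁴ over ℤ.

Among the possible rational roots, p = -1/2 is a root, giving the factor (2·p + 1) and quotient 25·p³ - 115·p² + 42·p + 72.
Next, p = 6/5 is a root, so (5·p - 6) divides it; the quotient is 5·p² - 17·p - 12.
The remaining quadratic factors as (5·p + 3)(p - 4).

(2·p + 1)·(5·p + 3)·(5·p - 6)·(p - 4)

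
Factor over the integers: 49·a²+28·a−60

Need a pair with product 49·(−60) = −2940 and sum 28: that's −42 and 70.
Split the middle term: 49·a²−42·a + 70·a−60 = 7·a·(7·a−6) + 10·(7·a−6).

(7·a+10)·(7·a−6)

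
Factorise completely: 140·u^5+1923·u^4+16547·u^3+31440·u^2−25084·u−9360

(4·u+13)·(5·u−4)·(7·u+2)·(u^2+11·u+90)

Among the possible rational roots, u = −13/4 is a root, so (4·u+13) divides it; the quotient is 35·u^4+367·u^3+2944·u^2−1708·u−720.
Next, u = 4/5 is a root, giving the factor (5·u−4) and quotient 7·u^3+79·u^2+652·u+180.
Next, u = −2/7 is a root, so (7·u+2) divides it; the quotient is u^2+11·u+90.
The quadratic u^2+11·u+90 has discriminant −239 < 0 and is irreducible over ℤ.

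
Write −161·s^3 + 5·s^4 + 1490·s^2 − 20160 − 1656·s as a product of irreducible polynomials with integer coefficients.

(5·s + 14)·(s − 12)·(s − 15)·(s − 8)

By the rational root theorem, s = 15 is a root, so (s − 15) is a factor; dividing leaves 5·s^3 − 86·s^2 + 200·s + 1344.
Continuing, s = 12 is a root, so (s − 12) is a factor; dividing leaves 5·s^2 − 26·s − 112.
The remaining quadratic factors as (s − 8)(5·s + 14).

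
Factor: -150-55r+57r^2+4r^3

(4r+5)(r+15)(r-2)

By the rational root theorem, r = 2 is a root, giving the factor (r-2) and quotient 4r^2+65r+75.
The remaining quadratic factors as (r+15)(4r+5).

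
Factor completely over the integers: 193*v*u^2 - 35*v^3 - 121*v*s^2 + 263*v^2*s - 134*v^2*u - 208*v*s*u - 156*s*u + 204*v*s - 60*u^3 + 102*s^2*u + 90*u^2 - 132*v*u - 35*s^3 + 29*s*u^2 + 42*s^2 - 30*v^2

-(7*v - 5*s - 4*u + 6)*(v - 7*s + 5*u)*(5*v + s - 3*u)

Group: 7*v*(-5*v^2 + 34*v*s - 22*v*u + 7*s^2 - 26*s*u + 15*u^2) + (-5*s - 4*u + 6)*(-5*v^2 + 34*v*s - 22*v*u + 7*s^2 - 26*s*u + 15*u^2); both groups contain (-5*v^2 + 34*v*s - 22*v*u + 7*s^2 - 26*s*u + 15*u^2), so (7*v - 5*s - 4*u + 6) is a factor with cofactor -5*v^2 + 34*v*s - 22*v*u + 7*s^2 - 26*s*u + 15*u^2.
The cofactor groups again: -5*v^2 + 34*v*s - 22*v*u + 7*s^2 - 26*s*u + 15*u^2 = -5*v*(v - 7*s + 5*u) + (-s + 3*u)*(v - 7*s + 5*u); both groups contain (v - 7*s + 5*u), giving -(5*v + s - 3*u)*(v - 7*s + 5*u).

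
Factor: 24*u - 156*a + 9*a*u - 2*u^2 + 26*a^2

(13*a - 2*u)*(2*a + u - 12)

Group: 13*a*(2*a + u - 12) - 2*u*(2*a + u - 12); both groups contain (2*a + u - 12).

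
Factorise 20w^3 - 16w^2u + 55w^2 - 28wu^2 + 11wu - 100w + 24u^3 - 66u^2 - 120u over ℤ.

(4w - 4u - 5)(w - u + 4)(5w + 6u)

Group: w(20w^2 + 4wu - 25w - 24u^2 - 30u) + (-u + 4)(20w^2 + 4wu - 25w - 24u^2 - 30u); both groups contain (20w^2 + 4wu - 25w - 24u^2 - 30u), so (w - u + 4) is a factor with cofactor 20w^2 + 4wu - 25w - 24u^2 - 30u.
The cofactor groups again: 20w^2 + 4wu - 25w - 24u^2 - 30u = 4w(5w + 6u) + (-4u - 5)(5w + 6u); both groups contain (5w + 6u), giving (4w - 4u - 5)(5w + 6u).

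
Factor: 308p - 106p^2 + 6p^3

Pull out the common factor 2p, then factor the remaining trinomial.

2p(3p - 11)(p - 14)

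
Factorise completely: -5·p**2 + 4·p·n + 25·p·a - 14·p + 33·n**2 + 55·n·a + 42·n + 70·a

-(p - 3·n - 5·a)·(5·p + 11·n + 14)

Group: -5·p·(p - 3·n - 5·a) + (-11·n - 14)·(p - 3·n - 5·a); both groups contain (p - 3·n - 5·a).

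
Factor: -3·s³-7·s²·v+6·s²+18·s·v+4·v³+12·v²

Group: s·(-3·s²-4·s·v+6·s+4·v²+12·v) + v·(-3·s²-4·s·v+6·s+4·v²+12·v); both groups contain (-3·s²-4·s·v+6·s+4·v²+12·v), so (s+v) is a factor with cofactor -3·s²-4·s·v+6·s+4·v²+12·v.
The cofactor groups again: -3·s²-4·s·v+6·s+4·v²+12·v = -3·s·(s+2·v) + (2·v+6)·(s+2·v); both groups contain (s+2·v), giving -(3·s-2·v-6)·(s+2·v).

-(3·s-2·v-6)·(s+2·v)·(s+v)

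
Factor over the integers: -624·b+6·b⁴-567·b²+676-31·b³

(2·b+13)·(3·b-2)·(b+2)·(b-13)

Among the possible rational roots, b = -13/2 is a root, so (2·b+13) divides it; the quotient is 3·b³-35·b²-56·b+52.
Continuing, b = -2 is a root, so (b+2) is a factor; dividing leaves 3·b²-41·b+26.
The remaining quadratic factors as (b-13)(3·b-2).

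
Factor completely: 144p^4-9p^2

Every term has a factor of 9p^2. Then 16p^2-1 = (4p)² − (1)².

9p^2(4p+1)(4p-1)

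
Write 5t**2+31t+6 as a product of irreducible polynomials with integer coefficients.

(5t+1)(t+6)

Need a pair with product 5·6 = 30 and sum 31: that's 30 and 1.
Split the middle term: 5t**2+30t + t+6 = 5t(t+6) + (t+6).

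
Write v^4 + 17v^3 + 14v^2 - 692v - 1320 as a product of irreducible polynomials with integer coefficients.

(v + 10)(v + 11)(v + 2)(v - 6)

Testing divisors of the constant over divisors of the leading coefficient, v = -10 is a root, giving the factor (v + 10) and quotient v^3 + 7v^2 - 56v - 132.
Continuing, v = 6 is a root, so (v - 6) is a factor; dividing leaves v^2 + 13v + 22.
The remaining quadratic factors as (v + 11)(v + 2).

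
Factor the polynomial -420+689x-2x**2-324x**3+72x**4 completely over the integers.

By the rational root theorem, x = 4 is a root, so (x-4) divides it; the quotient is 72x**3-36x**2-146x+105.
Then x = -3/2 is a root, so (2x+3) divides it; the quotient is 36x**2-72x+35.
The remaining quadratic factors as (6x-7)(6x-5).

(2x+3)(6x-5)(6x-7)(x-4)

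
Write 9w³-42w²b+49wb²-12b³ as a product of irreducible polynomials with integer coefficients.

Group: 3w(3w²-10wb+3b²) - 4b(3w²-10wb+3b²); both groups contain (3w²-10wb+3b²), so (3w-4b) is a factor with cofactor 3w²-10wb+3b².
The cofactor groups again: 3w²-10wb+3b² = 3w(w-3b) - b(w-3b); both groups contain (w-3b), giving (3w-b)(w-3b).

(w-3b)(3w-4b)(3w-b)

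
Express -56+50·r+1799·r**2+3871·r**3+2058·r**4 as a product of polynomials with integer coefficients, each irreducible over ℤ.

Trying the rational-root candidates, r = -4/7 is a root, so (7·r+4) is a factor; dividing leaves 294·r**3+385·r**2+37·r-14.
Then r = -2/7 is a root, giving the factor (7·r+2) and quotient 42·r**2+43·r-7.
The remaining quadratic factors as (6·r+7)(7·r-1).

(6·r+7)·(7·r+2)·(7·r+4)·(7·r-1)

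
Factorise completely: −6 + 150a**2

Factor out 6, leaving 25a**2 − 1, which is a difference of two squares.

6(5a + 1)(5a − 1)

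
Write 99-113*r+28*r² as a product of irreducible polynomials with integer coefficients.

(4*r-11)*(7*r-9)

Need a pair with product 28·99 = 2772 and sum -113: that's -36 and -77.
Split the middle term: 28*r²-36*r - 77*r+99 = 4*r*(7*r-9) - 11*(7*r-9).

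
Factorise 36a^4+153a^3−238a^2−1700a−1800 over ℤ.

By the rational root theorem, a = 10/3 is a root, giving the factor (3a−10) and quotient 12a^3+91a^2+224a+180.
Then a = −2 is a root, giving the factor (a+2) and quotient 12a^2+67a+90.
The remaining quadratic factors as (3a+10)(4a+9).

(3a+10)(3a−10)(4a+9)(a+2)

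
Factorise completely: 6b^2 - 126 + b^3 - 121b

(b + 1)(b + 14)(b - 9)

Trying the rational-root candidates, b = -14 is a root, so (b + 14) divides it; the quotient is b^2 - 8b - 9.
The remaining quadratic factors as (b - 9)(b + 1).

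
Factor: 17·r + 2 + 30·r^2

(5·r + 2)·(6·r + 1)

Need a pair with product 30·2 = 60 and sum 17: that's 12 and 5.
Split the middle term: 30·r^2 + 12·r + 5·r + 2 = 6·r·(5·r + 2) + (5·r + 2).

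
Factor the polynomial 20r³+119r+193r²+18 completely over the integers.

(4r+1)(5r+2)(r+9)

By the rational root theorem, r = -1/4 is a root, so (4r+1) is a factor; dividing leaves 5r²+47r+18.
The remaining quadratic factors as (r+9)(5r+2).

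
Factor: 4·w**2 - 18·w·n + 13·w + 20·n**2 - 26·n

Group: 4·w·(w - 2·n) + (-10·n + 13)·(w - 2·n); both groups contain (w - 2·n).

(4·w - 10·n + 13)·(w - 2·n)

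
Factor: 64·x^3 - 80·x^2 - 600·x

Pull out the common factor 8·x, then factor the remaining trinomial.

8·x·(2·x + 5)·(4·x - 15)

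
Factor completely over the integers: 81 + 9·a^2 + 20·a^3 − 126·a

By the rational root theorem, a = 9/5 is a root, so (5·a − 9) is a factor; dividing leaves 4·a^2 + 9·a − 9.
The remaining quadratic factors as (4·a − 3)(a + 3).

(4·a − 3)·(5·a − 9)·(a + 3)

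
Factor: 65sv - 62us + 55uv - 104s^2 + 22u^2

(2u - 8s + 5v)(11u + 13s)

Group: 2u(11u + 13s) + (-8s + 5v)(11u + 13s); both groups contain (11u + 13s).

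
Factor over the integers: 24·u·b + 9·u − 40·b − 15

Group as (24·u·b + 9·u) + (−40·b − 15) = 3·u·(8·b + 3) − 5·(8·b + 3).
Both groups share the factor (8·b + 3).

(3·u − 5)·(8·b + 3)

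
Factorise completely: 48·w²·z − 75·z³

3·z·(4·w + 5·z)·(4·w − 5·z)

Pull out the common factor 3·z; 16·w² − 25·z² is a difference of squares.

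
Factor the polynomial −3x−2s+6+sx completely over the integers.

Group as (sx−2s) + (−3x+6) = s(x−2) − 3(x−2).
Both groups share the factor (x−2).

(s−3)(x−2)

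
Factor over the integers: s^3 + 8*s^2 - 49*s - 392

(s + 7)*(s + 8)*(s - 7)

Trying the rational-root candidates, s = 7 is a root, so (s - 7) divides it; the quotient is s^2 + 15*s + 56.
The remaining quadratic factors as (s + 8)(s + 7).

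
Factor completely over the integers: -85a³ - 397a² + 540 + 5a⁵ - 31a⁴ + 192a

(5a - 6)(a + 1)(a - 9)(a² + 3a + 10)

By the rational root theorem, a = 9 is a root, giving the factor (a - 9) and quotient 5a⁴ + 14a³ + 41a² - 28a - 60.
Next, a = 6/5 is a root, giving the factor (5a - 6) and quotient a³ + 4a² + 13a + 10.
Continuing, a = -1 is a root, giving the factor (a + 1) and quotient a² + 3a + 10.
The quadratic a² + 3a + 10 has discriminant -31 < 0 and is irreducible over ℤ.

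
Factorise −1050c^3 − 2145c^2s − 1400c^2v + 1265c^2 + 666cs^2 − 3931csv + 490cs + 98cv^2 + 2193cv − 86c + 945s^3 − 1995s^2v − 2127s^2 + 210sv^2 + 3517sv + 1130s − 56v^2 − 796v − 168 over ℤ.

Group: 10c(−105c^2 − 288cs + 7cv + 158c − 135s^2 + 15sv + 246s − 4v − 56) + (−7s + 14v + 3)(−105c^2 − 288cs + 7cv + 158c − 135s^2 + 15sv + 246s − 4v − 56); both groups contain (−105c^2 − 288cs + 7cv + 158c − 135s^2 + 15sv + 246s − 4v − 56), so (10c − 7s + 14v + 3) is a factor with cofactor −105c^2 − 288cs + 7cv + 158c − 135s^2 + 15sv + 246s − 4v − 56.
The cofactor groups again: −105c^2 − 288cs + 7cv + 158c − 135s^2 + 15sv + 246s − 4v − 56 = −7c(15c + 9s − v − 14) + (−15s + 4)(15c + 9s − v − 14); both groups contain (15c + 9s − v − 14), giving −(7c + 15s − 4)(15c + 9s − v − 14).

−(10c − 7s + 14v + 3)(15c + 9s − v − 14)(7c + 15s − 4)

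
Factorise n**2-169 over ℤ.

Two integers with product -169 and sum 0 are 13 and -13.

(n+13)(n-13)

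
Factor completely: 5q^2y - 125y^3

5y(q + 5y)(q - 5y)

Factor out 5y, leaving q^2 - 25y^2, which is a difference of two squares.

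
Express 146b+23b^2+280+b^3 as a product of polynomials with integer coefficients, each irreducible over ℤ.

(b+14)(b+4)(b+5)

By the rational root theorem, b = −4 is a root, so (b+4) divides it; the quotient is b^2+19b+70.
The remaining quadratic factors as (b+5)(b+14).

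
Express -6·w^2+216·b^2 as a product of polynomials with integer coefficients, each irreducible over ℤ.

6·(6·b+w)·(6·b-w)

Pull out the common factor 6; 36·b^2-w^2 is a difference of squares.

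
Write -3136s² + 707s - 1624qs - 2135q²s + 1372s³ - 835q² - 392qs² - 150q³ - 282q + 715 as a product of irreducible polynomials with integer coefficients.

Group: q(-150q² - 35qs - 85q + 98s² - 259s + 143) + (14s + 5)(-150q² - 35qs - 85q + 98s² - 259s + 143); both groups contain (-150q² - 35qs - 85q + 98s² - 259s + 143), so (q + 14s + 5) is a factor with cofactor -150q² - 35qs - 85q + 98s² - 259s + 143.
The cofactor groups again: -150q² - 35qs - 85q + 98s² - 259s + 143 = -15q(10q - 7s + 13) + (-14s + 11)(10q - 7s + 13); both groups contain (10q - 7s + 13), giving -(15q + 14s - 11)(10q - 7s + 13).

-(10q - 7s + 13)(15q + 14s - 11)(q + 14s + 5)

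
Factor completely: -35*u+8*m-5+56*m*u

Group as (56*m*u+8*m) + (-35*u-5) = 8*m*(7*u+1) - 5*(7*u+1).
Both groups share the factor (7*u+1).

(7*u+1)*(8*m-5)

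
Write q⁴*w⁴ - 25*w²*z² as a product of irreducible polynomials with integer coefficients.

w²*(q²*w + 5*z)*(q²*w - 5*z)

Factor out w² first: what remains is q⁴*w² - 25*z².
Recognize a difference of squares with the parts q²*w and 5*z.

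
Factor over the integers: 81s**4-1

(3s+1)(3s-1)(9s**2+1)

Difference of squares twice: with A = 3s and B = 1, A⁴ − B⁴ = (A² − B²)(A² + B²), and A² − B² factors again.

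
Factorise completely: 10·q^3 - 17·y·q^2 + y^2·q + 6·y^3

(6·y - 5·q)·(y - q)·(y + 2·q)

Group: y·(6·y^2 + 7·y·q - 10·q^2) - q·(6·y^2 + 7·y·q - 10·q^2); both groups contain (6·y^2 + 7·y·q - 10·q^2), so (y - q) is a factor with cofactor 6·y^2 + 7·y·q - 10·q^2.
The cofactor groups again: 6·y^2 + 7·y·q - 10·q^2 = y·(6·y - 5·q) + 2·q·(6·y - 5·q); both groups contain (6·y - 5·q), giving (y + 2·q)·(6·y - 5·q).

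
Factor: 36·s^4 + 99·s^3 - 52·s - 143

(4·s + 11)·(9·s^3 - 13)

Group as (36·s^4 - 52·s) + (99·s^3 - 143) = 4·s·(9·s^3 - 13) + 11·(9·s^3 - 13).
Both groups share the factor (9·s^3 - 13).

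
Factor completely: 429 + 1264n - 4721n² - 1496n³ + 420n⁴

(2n - 11)(5n + 1)(6n + 13)(7n - 3)

By the rational root theorem, n = -1/5 is a root, so (5n + 1) divides it; the quotient is 84n³ - 316n² - 881n + 429.
Continuing, n = -13/6 is a root, so (6n + 13) is a factor; dividing leaves 14n² - 83n + 33.
The remaining quadratic factors as (2n - 11)(7n - 3).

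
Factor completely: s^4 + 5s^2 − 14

(s^2 + 7)(s^2 − 2)

Substitute u = s^2 to get a quadratic in u, then factor.
s^2 − 2 is irreducible over ℤ (2 is not a perfect square).
s^2 + 7 is irreducible over ℤ (always positive, so no real roots).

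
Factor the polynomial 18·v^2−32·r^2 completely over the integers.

2·(3·v−4·r)·(3·v+4·r)

Every term has a factor of 2. Then 9·v^2−16·r^2 = (3·v)² − (4·r)².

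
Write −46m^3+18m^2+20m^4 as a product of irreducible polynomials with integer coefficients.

Pull out the common factor 2m^2, then factor the remaining trinomial.

2m^2(2m−1)(5m−9)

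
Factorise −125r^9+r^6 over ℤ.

Factor out r^6 first: what remains is −125r^3+1.
Recognize a difference of cubes with the parts 1 and 5r.

−r^6(5r−1)(25r^2+5r+1)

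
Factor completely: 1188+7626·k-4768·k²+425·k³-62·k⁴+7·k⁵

Testing divisors of the constant over divisors of the leading coefficient, k = 2 is a root, giving the factor (k-2) and quotient 7·k⁴-48·k³+329·k²-4110·k-594.
Then k = 9 is a root, giving the factor (k-9) and quotient 7·k³+15·k²+464·k+66.
Continuing, k = -1/7 is a root, so (7·k+1) divides it; the quotient is k²+2·k+66.
The quadratic k²+2·k+66 has discriminant -260 < 0 and is irreducible over ℤ.

(7·k+1)·(k-2)·(k-9)·(k²+2·k+66)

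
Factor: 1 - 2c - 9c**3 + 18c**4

(2c - 1)(9c**3 - 1)

Group as (18c**4 - 2c) + (-9c**3 + 1) = 2c(9c**3 - 1) - (9c**3 - 1).
Both groups share the factor (9c**3 - 1).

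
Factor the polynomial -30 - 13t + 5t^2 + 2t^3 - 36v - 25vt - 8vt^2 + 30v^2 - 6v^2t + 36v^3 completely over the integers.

Group: 3v(12v^2 + 2vt + 22v - 2t^2 + t + 10) + (-t - 3)(12v^2 + 2vt + 22v - 2t^2 + t + 10); both groups contain (12v^2 + 2vt + 22v - 2t^2 + t + 10), so (3v - t - 3) is a factor with cofactor 12v^2 + 2vt + 22v - 2t^2 + t + 10.
The cofactor groups again: 12v^2 + 2vt + 22v - 2t^2 + t + 10 = 6v(2v + t + 2) + (-2t + 5)(2v + t + 2); both groups contain (2v + t + 2), giving (6v - 2t + 5)(2v + t + 2).

(6v - 2t + 5)(3v - t - 3)(2v + t + 2)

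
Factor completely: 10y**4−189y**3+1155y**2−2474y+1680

Among the possible rational roots, y = 2 is a root, so (y−2) is a factor; dividing leaves 10y**3−169y**2+817y−840.
Continuing, y = 7/5 is a root, so (5y−7) is a factor; dividing leaves 2y**2−31y+120.
The remaining quadratic factors as (y−8)(2y−15).

(2y−15)(5y−7)(y−2)(y−8)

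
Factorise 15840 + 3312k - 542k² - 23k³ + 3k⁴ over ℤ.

(3k + 10)(k + 12)(k - 11)(k - 12)

Trying the rational-root candidates, k = 11 is a root, so (k - 11) divides it; the quotient is 3k³ + 10k² - 432k - 1440.
Then k = -10/3 is a root, so (3k + 10) is a factor; dividing leaves k² - 144.
The remaining quadratic factors as (k + 12)(k - 12).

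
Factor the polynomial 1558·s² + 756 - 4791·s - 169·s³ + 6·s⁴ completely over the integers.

Trying the rational-root candidates, s = 1/6 is a root, so (6·s - 1) is a factor; dividing leaves s³ - 28·s² + 255·s - 756.
Next, s = 9 is a root, so (s - 9) is a factor; dividing leaves s² - 19·s + 84.
The remaining quadratic factors as (s - 7)(s - 12).

(6·s - 1)·(s - 12)·(s - 7)·(s - 9)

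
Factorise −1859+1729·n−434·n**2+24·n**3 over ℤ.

Among the possible rational roots, n = 13 is a root, so (n−13) is a factor; dividing leaves 24·n**2−122·n+143.
The remaining quadratic factors as (6·n−11)(4·n−13).

(4·n−13)·(6·n−11)·(n−13)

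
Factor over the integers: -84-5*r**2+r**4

(r**2+7)*(r**2-12)

Substitute u = r**2 to get a quadratic in u, then factor.
r**2+7 is irreducible over ℤ (always positive, so no real roots).
r**2-12 is irreducible over ℤ (12 is not a perfect square).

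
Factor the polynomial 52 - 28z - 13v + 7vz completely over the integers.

(7z - 13)(v - 4)

Group as (7vz - 13v) + (-28z + 52) = v(7z - 13) - 4(7z - 13).
Both groups share the factor (7z - 13).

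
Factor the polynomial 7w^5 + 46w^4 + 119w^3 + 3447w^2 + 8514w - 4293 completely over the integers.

(7w - 3)(w + 3)(w + 9)(w^2 - 5w + 53)

Testing divisors of the constant over divisors of the leading coefficient, w = -9 is a root, giving the factor (w + 9) and quotient 7w^4 - 17w^3 + 272w^2 + 999w - 477.
Continuing, w = -3 is a root, giving the factor (w + 3) and quotient 7w^3 - 38w^2 + 386w - 159.
Next, w = 3/7 is a root, so (7w - 3) is a factor; dividing leaves w^2 - 5w + 53.
The quadratic w^2 - 5w + 53 has discriminant -187 < 0 and is irreducible over ℤ.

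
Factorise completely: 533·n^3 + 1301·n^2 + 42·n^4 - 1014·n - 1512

(6·n - 7)·(7·n + 6)·(n + 4)·(n + 9)

By the rational root theorem, n = 7/6 is a root, so (6·n - 7) divides it; the quotient is 7·n^3 + 97·n^2 + 330·n + 216.
Next, n = -4 is a root, giving the factor (n + 4) and quotient 7·n^2 + 69·n + 54.
The remaining quadratic factors as (7·n + 6)(n + 9).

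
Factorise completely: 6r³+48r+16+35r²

Testing divisors of the constant over divisors of the leading coefficient, r = -4 is a root, giving the factor (r+4) and quotient 6r²+11r+4.
The remaining quadratic factors as (3r+4)(2r+1).

(2r+1)(3r+4)(r+4)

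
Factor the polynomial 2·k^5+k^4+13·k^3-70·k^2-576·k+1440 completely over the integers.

(2·k-5)·(k+4)·(k-3)·(k^2+2·k+24)

Among the possible rational roots, k = 3 is a root, so (k-3) is a factor; dividing leaves 2·k^4+7·k^3+34·k^2+32·k-480.
Next, k = -4 is a root, so (k+4) divides it; the quotient is 2·k^3-k^2+38·k-120.
Then k = 5/2 is a root, so (2·k-5) is a factor; dividing leaves k^2+2·k+24.
The quadratic k^2+2·k+24 has discriminant -92 < 0 and is irreducible over ℤ.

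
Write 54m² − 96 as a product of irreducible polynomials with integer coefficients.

Every term has a factor of 6. Then 9m² − 16 = (3m)² − (4)².

6(3m + 4)(3m − 4)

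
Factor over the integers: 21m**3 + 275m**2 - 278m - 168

(3m - 4)(7m + 3)(m + 14)

By the rational root theorem, m = -3/7 is a root, giving the factor (7m + 3) and quotient 3m**2 + 38m - 56.
The remaining quadratic factors as (3m - 4)(m + 14).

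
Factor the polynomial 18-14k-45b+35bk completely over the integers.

(5b-2)(7k-9)

Group as (35bk-45b) + (-14k+18) = 5b(7k-9) - 2(7k-9).
Both groups share the factor (7k-9).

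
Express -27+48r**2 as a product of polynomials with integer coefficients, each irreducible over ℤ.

Factor out 3, leaving 16r**2-9, which is a difference of two squares.

3(4r+3)(4r-3)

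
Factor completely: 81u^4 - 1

(3u)⁴ − (1)⁴ = ((3u)² − (1)²)((3u)² + (1)²); the first factor splits again, the second (9u^2 + 1) is irreducible.

(3u + 1)(3u - 1)(9u^2 + 1)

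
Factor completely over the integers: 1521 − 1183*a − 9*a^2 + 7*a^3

(7*a − 9)*(a + 13)*(a − 13)

Testing divisors of the constant over divisors of the leading coefficient, a = −13 is a root, giving the factor (a + 13) and quotient 7*a^2 − 100*a + 117.
The remaining quadratic factors as (a − 13)(7*a − 9).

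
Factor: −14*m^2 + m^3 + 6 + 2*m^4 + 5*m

(2*m + 1)*(m + 3)*(m − 1)*(m − 2)

Among the possible rational roots, m = 1 is a root, so (m − 1) divides it; the quotient is 2*m^3 + 3*m^2 − 11*m − 6.
Next, m = 2 is a root, giving the factor (m − 2) and quotient 2*m^2 + 7*m + 3.
The remaining quadratic factors as (2*m + 1)(m + 3).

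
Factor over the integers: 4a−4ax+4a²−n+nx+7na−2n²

Group: −2n(n−4a) + (−a+x−1)(n−4a); both groups contain (n−4a).

−(n−4a)(2n+a−x+1)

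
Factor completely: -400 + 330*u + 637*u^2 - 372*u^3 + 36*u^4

(2*u - 5)*(3*u - 2)*(6*u + 5)*(u - 8)

Testing divisors of the constant over divisors of the leading coefficient, u = 2/3 is a root, so (3*u - 2) divides it; the quotient is 12*u^3 - 116*u^2 + 135*u + 200.
Then u = 5/2 is a root, giving the factor (2*u - 5) and quotient 6*u^2 - 43*u - 40.
The remaining quadratic factors as (6*u + 5)(u - 8).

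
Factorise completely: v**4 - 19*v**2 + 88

Substitute u = v**2 to get a quadratic in u, then factor.
v**2 - 8 is irreducible over ℤ (8 is not a perfect square).
v**2 - 11 is irreducible over ℤ (11 is not a perfect square).

(v**2 - 11)*(v**2 - 8)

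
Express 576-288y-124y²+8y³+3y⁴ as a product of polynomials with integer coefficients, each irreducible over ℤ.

(3y-4)(y+4)(y+6)(y-6)

By the rational root theorem, y = -4 is a root, so (y+4) is a factor; dividing leaves 3y³-4y²-108y+144.
Then y = 4/3 is a root, giving the factor (3y-4) and quotient y²-36.
The remaining quadratic factors as (y-6)(y+6).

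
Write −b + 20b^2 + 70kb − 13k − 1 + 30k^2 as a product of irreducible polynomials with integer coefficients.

Group: 2k(15k + 5b + 1) + (4b − 1)(15k + 5b + 1); both groups contain (15k + 5b + 1).

(2k + 4b − 1)(15k + 5b + 1)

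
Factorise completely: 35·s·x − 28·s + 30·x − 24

(5·x − 4)·(7·s + 6)

Group as (35·s·x − 28·s) + (30·x − 24) = 7·s·(5·x − 4) + 6·(5·x − 4).
Both groups share the factor (5·x − 4).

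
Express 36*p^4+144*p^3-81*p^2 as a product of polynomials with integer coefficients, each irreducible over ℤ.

9*p^2*(2*p+9)*(2*p-1)

Pull out the common factor 9*p^2, then factor the remaining trinomial.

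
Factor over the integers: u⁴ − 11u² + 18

(u + 3)(u − 3)(u² − 2)

Substitute w = u² to get a quadratic in w, then factor.
u² − 9 is a difference of squares.
u² − 2 is irreducible over ℤ (2 is not a perfect square).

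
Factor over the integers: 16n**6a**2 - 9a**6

Pull out the common factor a**2, leaving 16n**6 - 9a**4.
Recognize a difference of squares with the parts 4n**3 and 3a**2.

a**2(4n**3 - 3a**2)(4n**3 + 3a**2)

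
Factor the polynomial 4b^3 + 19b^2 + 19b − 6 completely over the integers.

Testing divisors of the constant over divisors of the leading coefficient, b = −3 is a root, so (b + 3) divides it; the quotient is 4b^2 + 7b − 2.
The remaining quadratic factors as (b + 2)(4b − 1).

(4b − 1)(b + 2)(b + 3)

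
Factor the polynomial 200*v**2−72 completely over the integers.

8*(5*v+3)*(5*v−3)

Pull out the common factor 8; 25*v**2−9 is a difference of squares.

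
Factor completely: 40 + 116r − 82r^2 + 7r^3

Testing divisors of the constant over divisors of the leading coefficient, r = 10 is a root, giving the factor (r − 10) and quotient 7r^2 − 12r − 4.
The remaining quadratic factors as (r − 2)(7r + 2).

(7r + 2)(r − 10)(r − 2)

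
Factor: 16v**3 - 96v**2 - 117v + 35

Testing divisors of the constant over divisors of the leading coefficient, v = 7 is a root, so (v - 7) divides it; the quotient is 16v**2 + 16v - 5.
The remaining quadratic factors as (4v + 5)(4v - 1).

(4v + 5)(4v - 1)(v - 7)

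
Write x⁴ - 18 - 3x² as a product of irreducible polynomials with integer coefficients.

(x² + 3)(x² - 6)

Substitute u = x² to get a quadratic in u, then factor.
x² - 6 is irreducible over ℤ (6 is not a perfect square).
x² + 3 is irreducible over ℤ (always positive, so no real roots).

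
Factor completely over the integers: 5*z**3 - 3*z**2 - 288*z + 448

(5*z - 8)*(z + 8)*(z - 7)

Among the possible rational roots, z = 8/5 is a root, so (5*z - 8) divides it; the quotient is z**2 + z - 56.
The remaining quadratic factors as (z + 8)(z - 7).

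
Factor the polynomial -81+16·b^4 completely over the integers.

Difference of squares twice: with A = 2·b and B = 3, A⁴ − B⁴ = (A² − B²)(A² + B²), and A² − B² factors again.

(2·b+3)·(2·b-3)·(4·b^2+9)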